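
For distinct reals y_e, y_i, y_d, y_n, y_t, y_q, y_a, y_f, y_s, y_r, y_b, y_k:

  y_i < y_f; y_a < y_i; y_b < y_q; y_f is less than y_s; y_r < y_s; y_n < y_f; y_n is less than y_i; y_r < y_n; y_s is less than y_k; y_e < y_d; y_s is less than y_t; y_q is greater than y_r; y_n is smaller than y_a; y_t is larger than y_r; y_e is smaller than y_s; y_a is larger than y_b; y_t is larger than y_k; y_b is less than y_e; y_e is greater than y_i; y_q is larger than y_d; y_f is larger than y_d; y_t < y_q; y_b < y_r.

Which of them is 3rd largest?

y_k

Piecing the relations together gives one ordering: y_b < y_r < y_n < y_a < y_i < y_e < y_d < y_f < y_s < y_k < y_t < y_q.
The 3rd largest is y_k.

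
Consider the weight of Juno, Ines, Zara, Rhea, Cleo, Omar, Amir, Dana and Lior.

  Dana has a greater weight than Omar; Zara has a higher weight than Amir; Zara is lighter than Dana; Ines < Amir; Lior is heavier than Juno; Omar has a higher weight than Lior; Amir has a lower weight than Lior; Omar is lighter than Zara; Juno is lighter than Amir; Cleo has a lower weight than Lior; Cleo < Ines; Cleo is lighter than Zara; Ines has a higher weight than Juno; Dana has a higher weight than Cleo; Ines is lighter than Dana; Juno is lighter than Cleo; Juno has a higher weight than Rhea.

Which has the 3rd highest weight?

Omar

Chaining the given pairs: Rhea < Juno < Cleo < Ines < Amir < Lior < Omar < Zara < Dana.
Counting 3 from the largest end gives Omar.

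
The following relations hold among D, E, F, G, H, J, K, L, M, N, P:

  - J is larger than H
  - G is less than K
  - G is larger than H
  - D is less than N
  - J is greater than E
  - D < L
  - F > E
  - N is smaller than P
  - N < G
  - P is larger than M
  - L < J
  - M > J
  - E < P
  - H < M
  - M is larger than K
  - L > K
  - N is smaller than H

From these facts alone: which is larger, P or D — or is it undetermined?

Chaining the given relations: D < N < H < G < K < L < J < M < P.
So P is larger.

P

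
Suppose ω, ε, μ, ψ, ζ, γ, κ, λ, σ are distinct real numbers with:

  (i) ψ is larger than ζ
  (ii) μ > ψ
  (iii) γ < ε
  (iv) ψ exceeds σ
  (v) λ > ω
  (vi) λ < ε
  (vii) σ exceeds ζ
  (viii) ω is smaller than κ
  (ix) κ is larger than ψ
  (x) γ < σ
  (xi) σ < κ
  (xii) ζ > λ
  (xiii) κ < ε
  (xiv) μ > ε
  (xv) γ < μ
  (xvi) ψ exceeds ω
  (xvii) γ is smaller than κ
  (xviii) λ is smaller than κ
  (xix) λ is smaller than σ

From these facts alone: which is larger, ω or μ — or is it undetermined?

μ

ω < λ and λ < ζ give ω < ζ.
Then ζ < σ extends the chain to σ.
Then σ < ψ extends the chain to ψ.
Then ψ < κ extends the chain to κ.
With κ < ε: ω < λ < ζ < σ < ψ < κ < ε.
With ε < μ: ω < λ < ζ < σ < ψ < κ < ε < μ.
So μ is larger.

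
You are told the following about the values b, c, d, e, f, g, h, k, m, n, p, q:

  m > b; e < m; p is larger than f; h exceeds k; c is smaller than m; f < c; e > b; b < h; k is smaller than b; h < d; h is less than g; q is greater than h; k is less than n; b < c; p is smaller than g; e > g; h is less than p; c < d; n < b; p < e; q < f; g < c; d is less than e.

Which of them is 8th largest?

q

Piecing the relations together gives one ordering: k < n < b < h < q < f < p < g < c < d < e < m.
Counting 8 from the largest end gives q.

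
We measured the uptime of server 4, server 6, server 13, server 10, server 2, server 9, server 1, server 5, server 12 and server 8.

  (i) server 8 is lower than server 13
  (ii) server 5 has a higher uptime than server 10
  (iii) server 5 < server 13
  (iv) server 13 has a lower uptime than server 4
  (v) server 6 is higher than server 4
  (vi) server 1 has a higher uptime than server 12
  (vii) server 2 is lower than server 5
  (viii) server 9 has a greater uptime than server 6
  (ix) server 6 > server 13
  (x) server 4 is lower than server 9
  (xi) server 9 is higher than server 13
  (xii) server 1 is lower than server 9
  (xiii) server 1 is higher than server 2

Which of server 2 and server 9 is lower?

server 2

server 2 < server 5 and server 5 < server 13 give server 2 < server 13.
Then server 13 < server 4 extends the chain to server 4.
With server 4 < server 6: server 2 < server 5 < server 13 < server 4 < server 6.
Then server 6 < server 9 extends the chain to server 9.
So server 2 < server 9; server 2 is the lower of the two.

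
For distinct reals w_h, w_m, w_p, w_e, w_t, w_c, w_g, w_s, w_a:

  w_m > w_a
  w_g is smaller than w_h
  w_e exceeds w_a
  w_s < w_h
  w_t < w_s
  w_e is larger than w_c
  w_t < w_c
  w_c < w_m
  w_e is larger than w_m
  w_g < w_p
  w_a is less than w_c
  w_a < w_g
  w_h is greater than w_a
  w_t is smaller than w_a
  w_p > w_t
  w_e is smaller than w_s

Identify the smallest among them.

w_a is not least since w_t < w_a; w_c is not least since w_a < w_c; w_g is not least since w_a < w_g; w_m is not least since w_c < w_m; w_e is not least since w_a < w_e; w_s is not least since w_t < w_s; w_p is not least since w_t < w_p; w_h is not least since w_g < w_h.
Only w_t has nothing below it, so w_t is the smallest.

w_t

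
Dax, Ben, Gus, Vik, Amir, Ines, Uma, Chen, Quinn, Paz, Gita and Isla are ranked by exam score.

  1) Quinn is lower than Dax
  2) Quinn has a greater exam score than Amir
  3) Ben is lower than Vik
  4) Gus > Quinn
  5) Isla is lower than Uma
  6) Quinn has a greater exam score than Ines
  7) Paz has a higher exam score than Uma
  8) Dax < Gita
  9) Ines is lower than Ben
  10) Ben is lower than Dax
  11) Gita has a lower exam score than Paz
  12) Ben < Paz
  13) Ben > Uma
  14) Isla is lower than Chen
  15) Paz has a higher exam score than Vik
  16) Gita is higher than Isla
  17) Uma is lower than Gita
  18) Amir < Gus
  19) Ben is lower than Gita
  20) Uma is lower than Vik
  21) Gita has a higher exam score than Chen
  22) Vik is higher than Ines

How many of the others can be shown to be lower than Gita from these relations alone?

Directly below Gita: Isla, Uma, Ben, Dax, Chen.
One step further: Ines, Quinn (7 so far).
One step further: Amir (8 so far).
No other element is forced below Gita by the given relations, so the count is 8.

8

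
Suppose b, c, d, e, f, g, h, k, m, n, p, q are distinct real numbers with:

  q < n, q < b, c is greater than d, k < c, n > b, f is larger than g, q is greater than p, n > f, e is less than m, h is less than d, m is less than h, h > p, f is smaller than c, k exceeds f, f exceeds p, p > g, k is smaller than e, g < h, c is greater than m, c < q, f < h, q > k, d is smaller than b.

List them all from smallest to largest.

The consecutive links are each given: g < p; p < f; f < k; k < e; e < m; m < h; h < d; d < c; c < q; q < b; b < n.

g < p < f < k < e < m < h < d < c < q < b < n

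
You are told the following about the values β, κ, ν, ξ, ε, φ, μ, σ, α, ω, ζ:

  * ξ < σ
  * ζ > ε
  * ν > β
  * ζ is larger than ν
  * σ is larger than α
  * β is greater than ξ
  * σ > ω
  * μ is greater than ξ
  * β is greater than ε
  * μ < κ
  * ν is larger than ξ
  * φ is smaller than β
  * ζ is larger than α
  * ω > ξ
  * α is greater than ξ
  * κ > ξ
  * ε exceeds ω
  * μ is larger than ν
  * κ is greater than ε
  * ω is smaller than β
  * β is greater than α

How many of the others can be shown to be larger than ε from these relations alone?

The elements the relations force above ε are β, ν, μ, ζ, κ — no chain reaches any other.
That is 5.

5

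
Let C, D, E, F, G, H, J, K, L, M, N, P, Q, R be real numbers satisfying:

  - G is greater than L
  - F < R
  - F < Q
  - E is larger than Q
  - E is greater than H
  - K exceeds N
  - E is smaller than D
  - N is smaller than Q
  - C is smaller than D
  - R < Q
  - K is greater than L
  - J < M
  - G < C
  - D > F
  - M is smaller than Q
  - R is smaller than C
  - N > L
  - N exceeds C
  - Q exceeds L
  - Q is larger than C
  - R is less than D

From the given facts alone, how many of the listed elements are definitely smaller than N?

From N the given relations immediately reach L, C.
From those, G, R — 4 in total.
From those, F — 5 in total.
Nothing else is reachable below N; 5 in all.

5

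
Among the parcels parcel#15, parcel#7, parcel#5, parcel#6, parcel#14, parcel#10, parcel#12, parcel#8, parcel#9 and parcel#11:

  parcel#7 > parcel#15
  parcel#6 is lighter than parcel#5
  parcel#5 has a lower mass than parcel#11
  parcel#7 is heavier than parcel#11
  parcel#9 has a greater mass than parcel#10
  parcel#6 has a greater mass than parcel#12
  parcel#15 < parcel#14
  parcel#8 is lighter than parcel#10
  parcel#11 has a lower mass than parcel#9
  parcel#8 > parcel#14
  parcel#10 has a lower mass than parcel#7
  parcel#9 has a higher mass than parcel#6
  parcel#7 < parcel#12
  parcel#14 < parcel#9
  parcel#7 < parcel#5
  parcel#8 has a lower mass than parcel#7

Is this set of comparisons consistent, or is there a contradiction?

inconsistent

Chaining the given relations yields parcel#7 < parcel#12 < parcel#6 < parcel#5 < parcel#11, so parcel#7 < parcel#11. But one relation states parcel#11 < parcel#7. These cannot both hold.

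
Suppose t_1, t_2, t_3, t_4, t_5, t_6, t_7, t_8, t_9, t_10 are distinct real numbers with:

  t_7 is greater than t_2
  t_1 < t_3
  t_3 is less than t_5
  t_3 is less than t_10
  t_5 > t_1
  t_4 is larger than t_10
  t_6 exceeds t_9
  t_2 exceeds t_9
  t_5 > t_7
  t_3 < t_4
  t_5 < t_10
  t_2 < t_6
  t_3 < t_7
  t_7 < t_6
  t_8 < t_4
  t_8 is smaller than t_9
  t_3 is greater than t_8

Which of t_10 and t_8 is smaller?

t_8

t_8 < t_9 and t_9 < t_2 give t_8 < t_2.
Then t_2 < t_7 extends the chain to t_7.
With t_7 < t_5: t_8 < t_9 < t_2 < t_7 < t_5.
With t_5 < t_10: t_8 < t_9 < t_2 < t_7 < t_5 < t_10.
So t_8 < t_10; t_8 is the smaller of the two.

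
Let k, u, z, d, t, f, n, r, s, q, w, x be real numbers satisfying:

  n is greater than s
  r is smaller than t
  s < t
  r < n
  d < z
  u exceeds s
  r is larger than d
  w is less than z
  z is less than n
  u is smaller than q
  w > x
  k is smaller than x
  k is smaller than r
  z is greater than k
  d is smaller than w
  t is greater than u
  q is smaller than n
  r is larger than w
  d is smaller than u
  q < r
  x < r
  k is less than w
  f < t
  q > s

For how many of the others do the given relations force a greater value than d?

From d the given relations immediately reach u, w, r, z.
From those, q, t, n — 7 in total.
Nothing else is reachable above d; 7 in all.

7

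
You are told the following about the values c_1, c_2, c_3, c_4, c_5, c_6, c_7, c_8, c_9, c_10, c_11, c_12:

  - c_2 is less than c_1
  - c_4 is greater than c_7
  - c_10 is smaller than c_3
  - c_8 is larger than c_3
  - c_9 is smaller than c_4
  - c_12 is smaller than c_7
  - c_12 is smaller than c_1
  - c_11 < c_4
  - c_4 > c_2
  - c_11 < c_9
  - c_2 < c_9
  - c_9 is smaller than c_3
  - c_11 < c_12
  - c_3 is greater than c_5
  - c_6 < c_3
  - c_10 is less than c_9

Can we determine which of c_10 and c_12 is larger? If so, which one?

Following every chain through c_10: above c_10 we get c_9, c_3, c_4, c_8.
c_12 is not reached, and no chain runs the other way from c_12 to c_10.
So the given relations leave the order of c_10 and c_12 undetermined.

undetermined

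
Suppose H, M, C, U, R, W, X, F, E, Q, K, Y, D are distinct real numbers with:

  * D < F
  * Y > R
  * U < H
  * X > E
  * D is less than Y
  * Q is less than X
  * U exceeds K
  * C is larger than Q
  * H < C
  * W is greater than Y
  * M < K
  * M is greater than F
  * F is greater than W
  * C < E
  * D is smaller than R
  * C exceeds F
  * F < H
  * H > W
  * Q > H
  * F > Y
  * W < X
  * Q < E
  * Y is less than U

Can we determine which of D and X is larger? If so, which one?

Chaining the given relations: D < R < Y < W < F < M < K < U < H < Q < C < E < X.
So X is larger.

X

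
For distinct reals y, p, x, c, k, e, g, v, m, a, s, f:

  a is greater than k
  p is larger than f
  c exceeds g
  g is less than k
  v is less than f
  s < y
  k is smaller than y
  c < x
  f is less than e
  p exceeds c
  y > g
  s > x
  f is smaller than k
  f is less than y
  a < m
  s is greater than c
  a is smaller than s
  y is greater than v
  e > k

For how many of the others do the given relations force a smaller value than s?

7

The elements the relations force below s are v, g, f, c, k, x, a — no chain reaches any other.
That is 7.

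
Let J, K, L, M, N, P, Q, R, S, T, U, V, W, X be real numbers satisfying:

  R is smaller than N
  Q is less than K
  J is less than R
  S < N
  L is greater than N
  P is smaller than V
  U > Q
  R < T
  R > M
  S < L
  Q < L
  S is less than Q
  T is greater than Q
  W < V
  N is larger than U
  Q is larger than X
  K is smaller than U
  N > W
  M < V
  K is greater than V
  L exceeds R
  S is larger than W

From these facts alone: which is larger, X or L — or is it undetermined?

L

The relevant relations are X < Q; Q < U; U < N; N < L.
Together: X < Q < U < N < L.
So L is larger.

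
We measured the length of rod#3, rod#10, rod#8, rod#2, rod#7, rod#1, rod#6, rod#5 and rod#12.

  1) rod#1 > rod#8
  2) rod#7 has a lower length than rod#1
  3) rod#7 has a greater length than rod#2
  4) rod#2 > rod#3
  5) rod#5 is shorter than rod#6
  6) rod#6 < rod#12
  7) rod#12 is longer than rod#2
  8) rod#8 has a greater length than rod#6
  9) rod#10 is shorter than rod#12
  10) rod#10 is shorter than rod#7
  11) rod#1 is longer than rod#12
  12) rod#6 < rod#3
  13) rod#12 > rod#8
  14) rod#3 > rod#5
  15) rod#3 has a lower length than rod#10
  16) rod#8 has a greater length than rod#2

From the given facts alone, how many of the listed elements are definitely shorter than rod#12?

The elements the relations force below rod#12 are rod#5, rod#6, rod#3, rod#2, rod#10, rod#8 — no chain reaches any other.
That is 6.

6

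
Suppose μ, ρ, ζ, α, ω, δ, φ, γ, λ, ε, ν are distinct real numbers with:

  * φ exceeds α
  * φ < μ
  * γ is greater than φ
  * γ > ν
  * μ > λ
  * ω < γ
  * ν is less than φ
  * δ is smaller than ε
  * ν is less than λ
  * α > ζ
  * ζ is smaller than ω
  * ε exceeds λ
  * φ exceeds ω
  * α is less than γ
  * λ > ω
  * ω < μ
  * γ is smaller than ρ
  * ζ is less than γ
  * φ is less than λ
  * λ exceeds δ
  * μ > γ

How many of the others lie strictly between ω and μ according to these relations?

3

The relations place ω below μ. An element lies strictly between them when it is forced above ω and also forced below μ.
Above ω: {φ, λ, γ, ε, ρ}. Below μ: {δ, ζ, ν, α, φ, λ, γ}.
Intersection: {φ, λ, γ} — 3.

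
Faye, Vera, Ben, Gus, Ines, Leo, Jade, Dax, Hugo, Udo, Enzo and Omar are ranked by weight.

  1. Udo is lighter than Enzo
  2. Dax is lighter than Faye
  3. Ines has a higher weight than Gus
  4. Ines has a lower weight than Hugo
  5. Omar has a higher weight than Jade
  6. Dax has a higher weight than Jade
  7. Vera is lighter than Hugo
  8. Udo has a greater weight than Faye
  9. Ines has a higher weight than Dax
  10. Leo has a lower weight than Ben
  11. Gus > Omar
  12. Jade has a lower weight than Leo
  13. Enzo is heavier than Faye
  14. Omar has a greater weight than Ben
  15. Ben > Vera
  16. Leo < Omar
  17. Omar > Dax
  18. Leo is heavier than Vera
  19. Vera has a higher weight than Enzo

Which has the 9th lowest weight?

Chaining the given pairs: Jade < Dax < Faye < Udo < Enzo < Vera < Leo < Ben < Omar < Gus < Ines < Hugo.
Counting 9 from the smallest end gives Omar.

Omar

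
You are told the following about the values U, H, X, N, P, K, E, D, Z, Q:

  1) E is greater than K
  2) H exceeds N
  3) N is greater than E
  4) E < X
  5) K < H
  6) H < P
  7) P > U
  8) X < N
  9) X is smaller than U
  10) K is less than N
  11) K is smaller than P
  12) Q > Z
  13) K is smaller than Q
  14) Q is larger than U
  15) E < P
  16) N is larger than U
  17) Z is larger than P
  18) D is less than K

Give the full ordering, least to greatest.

The consecutive links are each given: D < K; K < E; E < X; X < U; U < N; N < H; H < P; P < Z; Z < Q.

D < K < E < X < U < N < H < P < Z < Q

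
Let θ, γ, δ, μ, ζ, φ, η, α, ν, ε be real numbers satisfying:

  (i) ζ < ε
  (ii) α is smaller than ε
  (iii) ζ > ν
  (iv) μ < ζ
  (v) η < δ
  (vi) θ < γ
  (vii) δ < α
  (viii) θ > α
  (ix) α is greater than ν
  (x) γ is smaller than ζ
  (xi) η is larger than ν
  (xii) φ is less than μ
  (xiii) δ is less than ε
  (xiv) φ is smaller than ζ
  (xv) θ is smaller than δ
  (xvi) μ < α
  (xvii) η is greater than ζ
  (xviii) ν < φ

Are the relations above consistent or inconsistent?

Chaining the given relations yields α < θ < γ < ζ < η < δ, so α < δ. But one relation states δ < α. These cannot both hold.

inconsistent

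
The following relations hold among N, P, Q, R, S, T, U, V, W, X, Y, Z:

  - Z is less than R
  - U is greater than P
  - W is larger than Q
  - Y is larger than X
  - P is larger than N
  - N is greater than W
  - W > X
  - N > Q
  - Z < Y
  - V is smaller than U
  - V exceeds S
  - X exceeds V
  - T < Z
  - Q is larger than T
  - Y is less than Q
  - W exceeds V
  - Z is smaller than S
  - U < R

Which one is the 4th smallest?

V

Chaining the given pairs: T < Z < S < V < X < Y < Q < W < N < P < U < R.
The 4th smallest is V.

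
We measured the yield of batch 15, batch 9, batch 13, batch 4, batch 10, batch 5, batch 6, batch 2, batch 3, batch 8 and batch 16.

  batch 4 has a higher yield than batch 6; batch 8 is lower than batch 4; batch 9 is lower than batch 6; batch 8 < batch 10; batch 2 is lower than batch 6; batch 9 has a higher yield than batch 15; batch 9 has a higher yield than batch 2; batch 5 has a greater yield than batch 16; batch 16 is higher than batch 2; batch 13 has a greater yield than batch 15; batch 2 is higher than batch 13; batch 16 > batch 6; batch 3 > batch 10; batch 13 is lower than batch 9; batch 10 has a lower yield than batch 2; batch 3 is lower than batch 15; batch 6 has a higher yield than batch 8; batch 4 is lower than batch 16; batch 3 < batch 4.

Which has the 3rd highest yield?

Chaining the given pairs: batch 8 < batch 10 < batch 3 < batch 15 < batch 13 < batch 2 < batch 9 < batch 6 < batch 4 < batch 16 < batch 5.
Counting 3 from the largest end gives batch 4.

batch 4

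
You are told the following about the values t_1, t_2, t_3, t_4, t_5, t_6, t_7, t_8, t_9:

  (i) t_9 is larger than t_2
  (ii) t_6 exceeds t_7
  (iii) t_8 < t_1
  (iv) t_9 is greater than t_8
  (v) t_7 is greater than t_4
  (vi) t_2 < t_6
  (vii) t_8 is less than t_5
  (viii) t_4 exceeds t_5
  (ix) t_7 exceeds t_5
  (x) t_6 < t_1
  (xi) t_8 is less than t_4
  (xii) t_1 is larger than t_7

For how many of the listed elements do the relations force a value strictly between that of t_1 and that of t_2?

1

The relations place t_2 below t_1. An element lies strictly between them when it is forced above t_2 and also forced below t_1.
Above t_2: {t_6, t_9}. Below t_1: {t_8, t_5, t_4, t_7, t_6}.
Intersection: {t_6} — 1.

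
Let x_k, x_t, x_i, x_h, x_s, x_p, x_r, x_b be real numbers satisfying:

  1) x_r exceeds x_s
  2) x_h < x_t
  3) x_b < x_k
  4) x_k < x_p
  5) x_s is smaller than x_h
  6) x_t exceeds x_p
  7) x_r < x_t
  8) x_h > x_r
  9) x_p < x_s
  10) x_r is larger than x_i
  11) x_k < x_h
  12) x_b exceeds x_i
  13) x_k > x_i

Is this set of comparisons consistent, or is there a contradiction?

consistent

The single ordering x_i < x_b < x_k < x_p < x_s < x_r < x_h < x_t satisfies every listed relation, so no contradiction arises.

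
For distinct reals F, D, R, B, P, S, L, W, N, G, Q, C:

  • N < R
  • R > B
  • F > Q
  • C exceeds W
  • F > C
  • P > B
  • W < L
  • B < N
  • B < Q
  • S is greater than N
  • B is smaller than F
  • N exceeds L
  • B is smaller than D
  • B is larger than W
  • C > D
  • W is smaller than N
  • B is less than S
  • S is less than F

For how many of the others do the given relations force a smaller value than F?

The elements the relations force below F are W, L, B, N, S, D, Q, C — no chain reaches any other.
That is 8.

8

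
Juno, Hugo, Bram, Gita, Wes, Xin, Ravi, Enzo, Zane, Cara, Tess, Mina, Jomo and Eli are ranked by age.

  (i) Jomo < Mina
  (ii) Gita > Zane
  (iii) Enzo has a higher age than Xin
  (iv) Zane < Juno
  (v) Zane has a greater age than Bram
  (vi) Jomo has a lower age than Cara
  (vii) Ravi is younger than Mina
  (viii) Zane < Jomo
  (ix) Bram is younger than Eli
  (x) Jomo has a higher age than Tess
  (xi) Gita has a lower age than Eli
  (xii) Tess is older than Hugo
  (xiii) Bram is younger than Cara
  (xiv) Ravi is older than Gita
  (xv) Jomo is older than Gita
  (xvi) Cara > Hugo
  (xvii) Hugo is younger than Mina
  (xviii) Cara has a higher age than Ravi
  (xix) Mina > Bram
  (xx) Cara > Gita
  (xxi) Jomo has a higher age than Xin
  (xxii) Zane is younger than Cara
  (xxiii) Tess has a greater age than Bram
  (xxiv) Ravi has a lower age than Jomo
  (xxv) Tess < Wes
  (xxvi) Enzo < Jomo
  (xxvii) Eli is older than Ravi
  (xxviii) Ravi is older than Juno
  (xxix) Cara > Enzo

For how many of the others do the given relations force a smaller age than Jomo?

The elements the relations force below Jomo are Hugo, Bram, Xin, Zane, Gita, Juno, Enzo, Ravi, Tess — no chain reaches any other.
That is 9.

9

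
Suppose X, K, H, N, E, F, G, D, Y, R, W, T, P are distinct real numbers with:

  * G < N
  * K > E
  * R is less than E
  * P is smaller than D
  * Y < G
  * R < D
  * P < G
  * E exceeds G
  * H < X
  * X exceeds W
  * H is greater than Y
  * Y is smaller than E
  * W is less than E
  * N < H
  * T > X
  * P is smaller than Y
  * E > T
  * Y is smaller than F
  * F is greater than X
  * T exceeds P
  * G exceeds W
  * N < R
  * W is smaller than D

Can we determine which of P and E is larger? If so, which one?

E

P < Y and Y < G give P < G.
With G < N: P < Y < G < N.
With N < H: P < Y < G < N < H.
With H < X: P < Y < G < N < H < X.
With X < T: P < Y < G < N < H < X < T.
Then T < E extends the chain to E.
So E is larger.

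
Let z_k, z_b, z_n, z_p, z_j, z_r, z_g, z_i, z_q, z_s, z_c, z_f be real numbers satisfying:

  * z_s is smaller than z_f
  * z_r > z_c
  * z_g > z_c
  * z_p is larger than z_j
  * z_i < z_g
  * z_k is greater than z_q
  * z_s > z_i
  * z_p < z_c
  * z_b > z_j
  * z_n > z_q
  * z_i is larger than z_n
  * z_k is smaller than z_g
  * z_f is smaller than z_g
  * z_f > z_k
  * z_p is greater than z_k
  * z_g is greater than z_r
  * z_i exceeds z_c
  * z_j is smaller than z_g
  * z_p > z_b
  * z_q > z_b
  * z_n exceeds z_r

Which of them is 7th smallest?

z_r

The consecutive relations fix a unique order: z_j < z_b < z_q < z_k < z_p < z_c < z_r < z_n < z_i < z_s < z_f < z_g.
Counting 7 from the smallest end gives z_r.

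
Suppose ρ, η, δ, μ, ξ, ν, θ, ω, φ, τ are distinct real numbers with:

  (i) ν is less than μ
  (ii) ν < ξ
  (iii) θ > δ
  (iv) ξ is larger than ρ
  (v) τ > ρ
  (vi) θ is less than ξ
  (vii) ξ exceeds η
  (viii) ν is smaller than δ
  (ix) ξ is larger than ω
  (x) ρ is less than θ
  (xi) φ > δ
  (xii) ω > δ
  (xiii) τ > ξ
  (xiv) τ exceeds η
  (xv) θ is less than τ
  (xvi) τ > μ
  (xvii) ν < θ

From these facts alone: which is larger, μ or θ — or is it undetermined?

Following every chain through θ: above θ we get ξ, τ; below θ we get ρ, ν, δ.
μ is not reached, and no chain runs the other way from μ to θ.
So the given relations leave the order of θ and μ undetermined.

undetermined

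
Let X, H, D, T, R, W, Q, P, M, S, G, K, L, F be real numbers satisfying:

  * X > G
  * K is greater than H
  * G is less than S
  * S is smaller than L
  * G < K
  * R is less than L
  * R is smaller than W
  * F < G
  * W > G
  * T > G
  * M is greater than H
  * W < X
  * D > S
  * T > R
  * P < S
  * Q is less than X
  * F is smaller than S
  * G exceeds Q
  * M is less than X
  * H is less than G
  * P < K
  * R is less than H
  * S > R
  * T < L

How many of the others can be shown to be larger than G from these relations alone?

From G the given relations immediately reach S, T, W, K, X.
From those, L, D — 7 in total.
No other element is forced above G by the given relations, so the count is 7.

7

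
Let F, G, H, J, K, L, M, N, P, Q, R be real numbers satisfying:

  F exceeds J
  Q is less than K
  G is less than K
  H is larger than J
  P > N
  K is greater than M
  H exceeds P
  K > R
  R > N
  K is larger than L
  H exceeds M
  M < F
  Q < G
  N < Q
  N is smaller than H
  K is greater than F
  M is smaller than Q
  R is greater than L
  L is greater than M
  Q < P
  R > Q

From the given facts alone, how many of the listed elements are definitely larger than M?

The elements the relations force above M are Q, L, P, R, G, F, K, H — no chain reaches any other.
That is 8.

8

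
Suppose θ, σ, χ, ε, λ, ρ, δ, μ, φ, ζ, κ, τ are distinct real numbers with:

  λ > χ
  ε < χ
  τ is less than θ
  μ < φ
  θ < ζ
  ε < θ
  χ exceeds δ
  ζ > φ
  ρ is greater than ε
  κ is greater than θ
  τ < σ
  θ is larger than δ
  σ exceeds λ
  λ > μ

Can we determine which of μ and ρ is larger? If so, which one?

Following every chain through μ: above μ we get λ, φ, ζ, σ.
ρ is not reached, and no chain runs the other way from ρ to μ.
So the given relations leave the order of μ and ρ undetermined.

undetermined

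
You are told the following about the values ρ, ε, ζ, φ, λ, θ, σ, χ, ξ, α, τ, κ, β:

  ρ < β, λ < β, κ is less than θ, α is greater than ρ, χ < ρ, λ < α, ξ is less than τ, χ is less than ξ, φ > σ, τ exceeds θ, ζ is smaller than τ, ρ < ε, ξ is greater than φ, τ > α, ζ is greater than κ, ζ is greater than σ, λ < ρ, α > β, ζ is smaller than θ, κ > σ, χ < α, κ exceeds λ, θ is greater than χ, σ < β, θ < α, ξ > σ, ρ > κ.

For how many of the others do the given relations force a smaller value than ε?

5

Directly below ε: ρ.
One step further: λ, χ, κ (4 so far).
One step further: σ (5 so far).
No other element is forced below ε by the given relations, so the count is 5.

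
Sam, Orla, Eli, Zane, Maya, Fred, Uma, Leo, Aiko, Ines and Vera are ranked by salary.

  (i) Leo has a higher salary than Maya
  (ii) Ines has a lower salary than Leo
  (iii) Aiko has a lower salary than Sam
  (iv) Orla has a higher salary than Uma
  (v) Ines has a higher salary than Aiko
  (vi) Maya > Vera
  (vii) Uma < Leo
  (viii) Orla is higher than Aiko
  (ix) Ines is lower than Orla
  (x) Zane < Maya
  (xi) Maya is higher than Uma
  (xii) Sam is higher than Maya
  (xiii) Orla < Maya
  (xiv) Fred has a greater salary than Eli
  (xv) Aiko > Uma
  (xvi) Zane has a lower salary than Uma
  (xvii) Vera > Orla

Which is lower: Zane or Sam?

Zane

Zane < Uma < Aiko < Ines < Orla < Vera < Maya < Sam, by transitivity through Uma, Aiko, Ines, Orla, Vera, Maya.
So Zane < Sam; Zane is the lower of the two.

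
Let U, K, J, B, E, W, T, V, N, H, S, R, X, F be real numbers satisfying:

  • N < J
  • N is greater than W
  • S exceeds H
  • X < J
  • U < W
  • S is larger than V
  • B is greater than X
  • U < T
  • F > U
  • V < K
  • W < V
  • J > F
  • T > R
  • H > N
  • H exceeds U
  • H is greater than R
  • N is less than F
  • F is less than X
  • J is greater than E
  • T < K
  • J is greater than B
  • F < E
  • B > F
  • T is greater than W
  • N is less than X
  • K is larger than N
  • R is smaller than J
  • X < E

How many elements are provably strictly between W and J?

The relations place W below J. An element lies strictly between them when it is forced above W and also forced below J.
Above W: {N, T, F, X, B, E, V, H, K, S}. Below J: {U, R, N, F, X, B, E}.
Intersection: {N, F, X, B, E} — 5.

5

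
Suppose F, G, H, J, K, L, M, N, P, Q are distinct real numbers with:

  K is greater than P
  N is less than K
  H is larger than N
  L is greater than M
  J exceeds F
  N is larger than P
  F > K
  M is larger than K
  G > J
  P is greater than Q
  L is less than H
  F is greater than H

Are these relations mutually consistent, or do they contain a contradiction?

consistent

The single ordering Q < P < N < K < M < L < H < F < J < G satisfies every listed relation, so no contradiction arises.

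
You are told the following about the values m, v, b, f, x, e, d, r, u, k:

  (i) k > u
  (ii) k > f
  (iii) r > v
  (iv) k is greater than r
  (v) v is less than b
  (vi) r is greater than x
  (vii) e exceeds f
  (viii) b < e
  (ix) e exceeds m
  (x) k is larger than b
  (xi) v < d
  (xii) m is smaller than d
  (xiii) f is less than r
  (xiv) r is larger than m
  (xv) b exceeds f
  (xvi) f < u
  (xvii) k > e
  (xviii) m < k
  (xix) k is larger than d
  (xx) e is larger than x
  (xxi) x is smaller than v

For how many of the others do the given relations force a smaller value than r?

The elements the relations force below r are f, x, m, v — no chain reaches any other.
That is 4.

4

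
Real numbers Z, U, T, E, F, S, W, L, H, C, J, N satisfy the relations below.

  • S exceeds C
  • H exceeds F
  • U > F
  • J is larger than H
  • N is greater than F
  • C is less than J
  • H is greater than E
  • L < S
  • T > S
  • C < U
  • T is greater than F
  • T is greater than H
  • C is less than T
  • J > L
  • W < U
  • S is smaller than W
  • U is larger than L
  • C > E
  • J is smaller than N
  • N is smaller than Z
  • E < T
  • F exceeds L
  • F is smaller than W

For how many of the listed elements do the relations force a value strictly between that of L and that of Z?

4

The relations place L below Z. An element lies strictly between them when it is forced above L and also forced below Z.
Above L: {S, F, W, U, H, T, J, N}. Below Z: {E, C, F, H, J, N}.
Intersection: {F, H, J, N} — 4.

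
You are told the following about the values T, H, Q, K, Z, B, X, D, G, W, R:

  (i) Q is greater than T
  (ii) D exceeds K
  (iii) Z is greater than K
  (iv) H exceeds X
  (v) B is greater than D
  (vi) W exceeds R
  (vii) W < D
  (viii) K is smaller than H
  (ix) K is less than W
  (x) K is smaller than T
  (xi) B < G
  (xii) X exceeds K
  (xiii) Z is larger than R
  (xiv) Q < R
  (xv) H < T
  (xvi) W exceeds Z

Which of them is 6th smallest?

Chaining the given pairs: K < X < H < T < Q < R < Z < W < D < B < G.
Counting 6 from the smallest end gives R.

R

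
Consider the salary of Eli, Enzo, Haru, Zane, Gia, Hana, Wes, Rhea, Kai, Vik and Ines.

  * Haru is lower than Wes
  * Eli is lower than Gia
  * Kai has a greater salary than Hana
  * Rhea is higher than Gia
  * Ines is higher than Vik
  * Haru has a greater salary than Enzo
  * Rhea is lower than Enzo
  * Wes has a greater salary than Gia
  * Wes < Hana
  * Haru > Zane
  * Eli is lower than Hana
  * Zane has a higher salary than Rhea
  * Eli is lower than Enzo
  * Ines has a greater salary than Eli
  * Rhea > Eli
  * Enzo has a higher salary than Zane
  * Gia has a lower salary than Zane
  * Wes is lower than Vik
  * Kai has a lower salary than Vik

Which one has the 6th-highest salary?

Haru

The consecutive relations fix a unique order: Eli < Gia < Rhea < Zane < Enzo < Haru < Wes < Hana < Kai < Vik < Ines.
Counting 6 from the largest end gives Haru.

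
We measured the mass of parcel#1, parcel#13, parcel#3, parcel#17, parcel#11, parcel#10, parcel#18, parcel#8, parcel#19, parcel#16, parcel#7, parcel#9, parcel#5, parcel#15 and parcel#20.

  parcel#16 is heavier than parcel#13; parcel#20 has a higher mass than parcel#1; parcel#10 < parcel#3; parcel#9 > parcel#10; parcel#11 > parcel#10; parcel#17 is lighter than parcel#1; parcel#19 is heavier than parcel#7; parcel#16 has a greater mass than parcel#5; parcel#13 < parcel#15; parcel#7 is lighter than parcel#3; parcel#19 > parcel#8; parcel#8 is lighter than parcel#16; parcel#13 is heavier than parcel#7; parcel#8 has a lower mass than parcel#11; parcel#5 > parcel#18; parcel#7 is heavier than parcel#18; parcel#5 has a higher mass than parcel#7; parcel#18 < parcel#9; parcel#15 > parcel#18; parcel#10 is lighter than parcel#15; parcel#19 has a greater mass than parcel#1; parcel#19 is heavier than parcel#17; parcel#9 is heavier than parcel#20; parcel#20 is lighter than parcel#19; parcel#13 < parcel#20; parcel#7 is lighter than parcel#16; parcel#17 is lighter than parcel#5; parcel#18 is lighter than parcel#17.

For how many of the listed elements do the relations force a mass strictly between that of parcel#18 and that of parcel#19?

Chaining upward from parcel#18 reaches: parcel#7, parcel#13, parcel#17, parcel#5, parcel#1, parcel#3, parcel#15, parcel#20, parcel#16, parcel#9.
Chaining downward from parcel#19 reaches: parcel#8, parcel#7, parcel#13, parcel#17, parcel#1, parcel#20.
Strictly between parcel#18 and parcel#19 are those in both lists: parcel#7, parcel#13, parcel#17, parcel#1, parcel#20 — 5 elements.

5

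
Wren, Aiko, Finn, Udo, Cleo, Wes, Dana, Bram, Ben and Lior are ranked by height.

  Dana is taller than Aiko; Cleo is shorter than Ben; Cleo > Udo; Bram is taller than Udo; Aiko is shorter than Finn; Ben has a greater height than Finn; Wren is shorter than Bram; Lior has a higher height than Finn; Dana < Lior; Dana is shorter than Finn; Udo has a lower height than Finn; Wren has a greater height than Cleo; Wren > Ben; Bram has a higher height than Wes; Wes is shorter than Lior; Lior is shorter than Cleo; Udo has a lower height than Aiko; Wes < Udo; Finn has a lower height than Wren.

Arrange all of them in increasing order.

Wes < Udo < Aiko < Dana < Finn < Lior < Cleo < Ben < Wren < Bram

Each adjacent pair is fixed by a given relation: Wes < Udo; Udo < Aiko; Aiko < Dana; Dana < Finn; Finn < Lior; Lior < Cleo; Cleo < Ben; Ben < Wren; Wren < Bram. Chaining them end to end gives the full order.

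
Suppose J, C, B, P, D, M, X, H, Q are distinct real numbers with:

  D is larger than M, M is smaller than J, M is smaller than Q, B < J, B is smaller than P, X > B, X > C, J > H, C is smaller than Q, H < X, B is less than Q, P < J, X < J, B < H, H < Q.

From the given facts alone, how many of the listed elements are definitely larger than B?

The elements the relations force above B are H, P, X, J, Q — no chain reaches any other.
That is 5.

5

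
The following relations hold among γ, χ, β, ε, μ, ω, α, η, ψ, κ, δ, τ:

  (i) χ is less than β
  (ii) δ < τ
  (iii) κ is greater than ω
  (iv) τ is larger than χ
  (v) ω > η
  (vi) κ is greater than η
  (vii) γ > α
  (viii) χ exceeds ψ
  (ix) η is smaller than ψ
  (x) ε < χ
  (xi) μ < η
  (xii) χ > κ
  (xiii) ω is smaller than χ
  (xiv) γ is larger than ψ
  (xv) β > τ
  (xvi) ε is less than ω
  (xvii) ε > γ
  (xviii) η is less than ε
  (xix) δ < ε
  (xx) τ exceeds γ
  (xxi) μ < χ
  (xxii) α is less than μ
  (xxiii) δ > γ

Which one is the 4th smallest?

ψ

The consecutive relations fix a unique order: α < μ < η < ψ < γ < δ < ε < ω < κ < χ < τ < β.
The 4th smallest is ψ.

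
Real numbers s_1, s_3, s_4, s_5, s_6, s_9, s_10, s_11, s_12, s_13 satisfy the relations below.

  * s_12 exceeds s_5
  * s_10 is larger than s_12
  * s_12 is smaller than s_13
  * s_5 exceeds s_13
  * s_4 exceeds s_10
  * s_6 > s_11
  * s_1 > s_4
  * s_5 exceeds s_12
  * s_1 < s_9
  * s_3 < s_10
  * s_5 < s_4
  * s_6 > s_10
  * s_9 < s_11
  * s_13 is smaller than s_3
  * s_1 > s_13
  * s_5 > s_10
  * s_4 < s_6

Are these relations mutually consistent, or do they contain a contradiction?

Chaining the given relations yields s_12 < s_13 < s_3 < s_10 < s_5, so s_12 < s_5. But one relation states s_5 < s_12. These cannot both hold.

inconsistent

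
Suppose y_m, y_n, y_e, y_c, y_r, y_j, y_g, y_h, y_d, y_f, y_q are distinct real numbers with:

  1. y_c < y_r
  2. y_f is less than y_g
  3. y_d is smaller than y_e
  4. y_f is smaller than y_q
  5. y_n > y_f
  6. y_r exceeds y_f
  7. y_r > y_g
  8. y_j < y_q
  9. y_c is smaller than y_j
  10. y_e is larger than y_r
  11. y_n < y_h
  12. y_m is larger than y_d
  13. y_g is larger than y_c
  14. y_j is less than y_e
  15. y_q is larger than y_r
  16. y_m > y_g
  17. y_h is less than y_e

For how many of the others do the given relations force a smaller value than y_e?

8

Directly below y_e: y_d, y_j, y_h, y_r.
One step further: y_c, y_f, y_n, y_g (8 so far).
No other element is forced below y_e by the given relations, so the count is 8.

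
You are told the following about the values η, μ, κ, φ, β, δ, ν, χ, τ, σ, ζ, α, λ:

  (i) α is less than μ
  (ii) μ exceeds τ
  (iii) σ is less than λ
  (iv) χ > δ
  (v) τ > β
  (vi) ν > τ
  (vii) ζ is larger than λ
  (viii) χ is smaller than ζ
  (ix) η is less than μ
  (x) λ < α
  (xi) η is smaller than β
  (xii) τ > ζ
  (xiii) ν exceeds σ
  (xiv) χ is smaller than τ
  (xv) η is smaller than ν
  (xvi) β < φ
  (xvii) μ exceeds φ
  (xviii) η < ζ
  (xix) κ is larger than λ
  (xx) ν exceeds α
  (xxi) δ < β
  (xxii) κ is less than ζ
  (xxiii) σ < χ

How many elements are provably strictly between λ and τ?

2

Chaining upward from λ reaches: α, κ, ζ, ν, μ.
Chaining downward from τ reaches: η, σ, δ, χ, β, κ, ζ.
Strictly between λ and τ are those in both lists: κ, ζ — 2 elements.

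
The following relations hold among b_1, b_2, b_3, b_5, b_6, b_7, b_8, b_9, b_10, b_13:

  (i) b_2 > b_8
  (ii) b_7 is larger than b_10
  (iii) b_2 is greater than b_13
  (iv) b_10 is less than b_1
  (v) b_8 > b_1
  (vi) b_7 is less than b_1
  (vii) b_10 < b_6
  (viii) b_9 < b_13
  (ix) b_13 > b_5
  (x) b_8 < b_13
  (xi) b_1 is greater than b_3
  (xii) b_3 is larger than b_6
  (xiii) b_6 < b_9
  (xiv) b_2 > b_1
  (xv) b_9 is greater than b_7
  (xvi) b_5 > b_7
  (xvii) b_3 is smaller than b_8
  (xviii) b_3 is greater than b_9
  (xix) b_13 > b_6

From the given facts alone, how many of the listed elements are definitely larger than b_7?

7

The elements the relations force above b_7 are b_9, b_3, b_5, b_1, b_8, b_13, b_2 — no chain reaches any other.
That is 7.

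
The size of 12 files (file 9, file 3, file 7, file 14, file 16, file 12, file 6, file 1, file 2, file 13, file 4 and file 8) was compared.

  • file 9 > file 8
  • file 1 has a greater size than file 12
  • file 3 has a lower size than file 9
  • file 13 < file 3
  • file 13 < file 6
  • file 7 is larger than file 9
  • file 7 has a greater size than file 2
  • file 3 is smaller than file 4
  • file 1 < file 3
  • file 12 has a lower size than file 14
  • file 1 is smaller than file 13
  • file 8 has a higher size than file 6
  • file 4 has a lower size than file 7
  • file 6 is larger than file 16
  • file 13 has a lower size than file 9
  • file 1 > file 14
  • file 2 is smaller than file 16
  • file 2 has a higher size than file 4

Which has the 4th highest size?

The consecutive relations fix a unique order: file 12 < file 14 < file 1 < file 13 < file 3 < file 4 < file 2 < file 16 < file 6 < file 8 < file 9 < file 7.
Counting 4 from the largest end gives file 6.

file 6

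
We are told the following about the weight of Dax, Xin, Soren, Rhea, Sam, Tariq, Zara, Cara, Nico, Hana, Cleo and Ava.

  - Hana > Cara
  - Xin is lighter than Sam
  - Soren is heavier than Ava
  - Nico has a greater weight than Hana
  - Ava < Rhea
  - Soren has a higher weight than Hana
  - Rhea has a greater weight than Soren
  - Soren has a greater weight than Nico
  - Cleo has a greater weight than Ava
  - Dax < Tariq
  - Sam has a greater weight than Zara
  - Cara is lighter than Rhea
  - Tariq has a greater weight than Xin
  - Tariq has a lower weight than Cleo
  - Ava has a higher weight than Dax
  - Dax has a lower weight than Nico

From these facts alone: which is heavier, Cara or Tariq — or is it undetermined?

Following every chain through Cara: above Cara we get Hana, Nico, Soren, Rhea.
Tariq is not reached, and no chain runs the other way from Tariq to Cara.
So the given relations leave the order of Cara and Tariq undetermined.

undetermined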